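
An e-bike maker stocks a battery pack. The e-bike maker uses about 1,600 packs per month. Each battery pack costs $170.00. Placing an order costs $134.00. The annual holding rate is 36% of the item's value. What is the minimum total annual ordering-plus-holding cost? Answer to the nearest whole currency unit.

Annual demand D = 1,600 × 12 = 19,200.
Holding cost H = 0.36 × $170.00 = $61.2000 per unit per year.
EOQ = √(2DS/H) = √(2 × 19,200 × 134 / 61.2) ≈ 289.96.
At the optimum the two cost components are equal, so total cost = 2·(Q*/2)H = Q*·H.
Minimum total = √(2DSH) = √(2 × 19,200 × 134 × 61.2) ≈ 17745.724.

TC* ≈ $17,746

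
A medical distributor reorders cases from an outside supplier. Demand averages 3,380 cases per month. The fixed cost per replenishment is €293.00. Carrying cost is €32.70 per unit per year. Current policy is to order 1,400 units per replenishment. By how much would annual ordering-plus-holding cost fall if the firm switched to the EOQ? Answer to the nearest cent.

Annual demand D = 3,380 × 12 = 40,560.
EOQ = √(2DS/H) = √(2 × 40,560 × 293 / 32.7) ≈ 852.56.
Cost at Q* = (D/Q*)S + (Q*/2)H = √(2DSH) ≈ €27,878.64.
Cost at Q = 1,400: (40,560/1,400)×293 + (1,400/2)×32.7 = €8,488.63 + €22,890.00 = €31,378.63.
Excess = €31,378.63 − €27,878.64 = €3,499.98.

Extra cost ≈ €3,499.98 per year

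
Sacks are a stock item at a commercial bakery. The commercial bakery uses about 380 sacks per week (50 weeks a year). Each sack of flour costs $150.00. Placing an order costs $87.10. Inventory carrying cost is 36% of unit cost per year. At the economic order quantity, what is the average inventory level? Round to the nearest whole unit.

Average inventory ≈ 124 sacks

Annual demand D = 380 × 50 = 19,000.
Holding cost H = 0.36 × $150.00 = $54.0000 per unit per year.
Q* = √(2DS/H) = √(2 × 19,000 × 87.1 / 54) ≈ 247.57.
Average inventory = Q*/2 ≈ 247.57 / 2 = 123.787.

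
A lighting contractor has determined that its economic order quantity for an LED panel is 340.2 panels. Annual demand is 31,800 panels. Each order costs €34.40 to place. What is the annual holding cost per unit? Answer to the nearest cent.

H ≈ €18.90

Squaring Q* = √(2DS/H) gives Q*² = 2DS/H.
From Q* = √(2DS/H): H = 2DS / Q*² = 2 × 31,800 × 34.4 / 340.2² = 18.9037.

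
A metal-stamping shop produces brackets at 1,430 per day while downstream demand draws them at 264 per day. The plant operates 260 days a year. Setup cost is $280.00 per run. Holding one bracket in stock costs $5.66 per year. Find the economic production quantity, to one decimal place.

Annual demand D = 264 × 260 = 68,640.
Production build-up factor (1 − d/p) = 1 − 264/1,430 = 0.8154.
Q* = √(2DS / (H(1 − d/p))) = √(2 × 68,640 × 280 / (5.66 × 0.8154)).
= √(38,438,400 / 4.6151) ≈ 2885.979.

Q* ≈ 2,886.0 brackets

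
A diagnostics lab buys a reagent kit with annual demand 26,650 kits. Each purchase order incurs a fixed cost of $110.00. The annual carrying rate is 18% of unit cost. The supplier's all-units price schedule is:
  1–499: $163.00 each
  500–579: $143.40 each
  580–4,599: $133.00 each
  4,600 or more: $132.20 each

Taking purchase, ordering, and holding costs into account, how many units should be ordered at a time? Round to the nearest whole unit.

Holding cost per unit per year at price C is H = 0.18·C.
Candidates are each tier's EOQ (if it falls in that tier) and each price-break quantity.
EOQ at $163.00 = 447.0 (feasible in tier 1): TC = 26,650×$163.00 + (26,650/447.0)×110 + (447.0/2)×0.18×$163.00 = $4,357,065.66.
EOQ at $143.40 = 476.6 < 500, so use break Q=500: TC = 26,650×$143.40 + (26,650/500.0)×110 + (500.0/2)×0.18×$143.40 = $3,833,926.00.
EOQ at $133.00 = 494.9 < 580, so use break Q=580: TC = 26,650×$133.00 + (26,650/580.0)×110 + (580.0/2)×0.18×$133.00 = $3,556,446.91.
EOQ at $132.20 = 496.4 < 4600, so use break Q=4600: TC = 26,650×$132.20 + (26,650/4600.0)×110 + (4600.0/2)×0.18×$132.20 = $3,578,498.08.
Lowest total cost is $3,556,446.91 at Q = 580.0.

Q* ≈ 580 kits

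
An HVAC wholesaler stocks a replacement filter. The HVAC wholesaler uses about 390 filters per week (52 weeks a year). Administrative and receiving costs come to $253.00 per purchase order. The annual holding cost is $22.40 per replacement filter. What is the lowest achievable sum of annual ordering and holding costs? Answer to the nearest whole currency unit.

Annual demand D = 390 × 52 = 20,280.
The optimal lot size = √(2DS/H) = √(2 × 20,280 × 253 / 22.4) ≈ 676.84.
At Q*, ordering cost (D/Q*)S equals holding cost (Q*/2)H, each = √(DSH/2).
Minimum total = √(2DSH) = √(2 × 20,280 × 253 × 22.4) ≈ 15161.188.

TC* ≈ $15,161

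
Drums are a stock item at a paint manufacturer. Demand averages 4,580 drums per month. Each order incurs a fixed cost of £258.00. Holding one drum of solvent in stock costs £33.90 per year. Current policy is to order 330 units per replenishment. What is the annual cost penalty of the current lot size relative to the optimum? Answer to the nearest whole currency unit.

Annual demand D = 4,580 × 12 = 54,960.
EOQ = √(2DS/H) = √(2 × 54,960 × 258 / 33.9) ≈ 914.64.
Cost at Q* = (D/Q*)S + (Q*/2)H = √(2DSH) ≈ £31,006.17.
Cost at Q = 330: (54,960/330)×258 + (330/2)×33.9 = £42,968.73 + £5,593.50 = £48,562.23.
Excess = £48,562.23 − £31,006.17 = £17,556.06.

Extra cost ≈ £17,556 per year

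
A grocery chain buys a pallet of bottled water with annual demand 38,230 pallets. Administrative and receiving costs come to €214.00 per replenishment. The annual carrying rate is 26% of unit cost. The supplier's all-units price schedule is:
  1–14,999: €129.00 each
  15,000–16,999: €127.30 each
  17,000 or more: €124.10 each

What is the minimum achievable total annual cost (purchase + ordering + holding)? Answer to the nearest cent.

Holding cost per unit per year at price C is H = 0.26·C.
Evaluate total cost at each tier's feasible EOQ or, if the EOQ is below the tier, at the tier's minimum quantity.
EOQ at €129.00 = 698.5 (feasible in tier 1): TC = 38,230×€129.00 + (38,230/698.5)×214 + (698.5/2)×0.26×€129.00 = €4,955,096.40.
EOQ at €127.30 = 703.1 < 15000, so use break Q=15000: TC = 38,230×€127.30 + (38,230/15000.0)×214 + (15000.0/2)×0.26×€127.30 = €5,115,459.41.
EOQ at €124.10 = 712.1 < 17000, so use break Q=17000: TC = 38,230×€124.10 + (38,230/17000.0)×214 + (17000.0/2)×0.26×€124.10 = €5,019,085.25.
Lowest total cost among the candidates is at Q = 698.5.

TC* ≈ €4,955,096.40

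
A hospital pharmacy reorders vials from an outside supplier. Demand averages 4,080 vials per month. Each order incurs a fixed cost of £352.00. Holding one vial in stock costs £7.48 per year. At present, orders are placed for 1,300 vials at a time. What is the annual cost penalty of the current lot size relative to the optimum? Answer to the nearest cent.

Extra cost ≈ £2,062.10 per year

Annual demand D = 4,080 × 12 = 48,960.
EOQ = √(2DS/H) = √(2 × 48,960 × 352 / 7.48) ≈ 2146.63.
Cost at Q* = (D/Q*)S + (Q*/2)H = √(2DSH) ≈ £16,056.76.
Cost at Q = 1,300: (48,960/1,300)×352 + (1,300/2)×7.48 = £13,256.86 + £4,862.00 = £18,118.86.
Excess = £18,118.86 − £16,056.76 = £2,062.10.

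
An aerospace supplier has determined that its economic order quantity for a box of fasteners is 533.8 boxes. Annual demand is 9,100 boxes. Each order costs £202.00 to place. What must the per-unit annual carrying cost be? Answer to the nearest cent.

H ≈ £12.90

Invert the EOQ relation Q*² = 2DS/H.
From Q* = √(2DS/H): H = 2DS / Q*² = 2 × 9,100 × 202 / 533.8² = 12.9023.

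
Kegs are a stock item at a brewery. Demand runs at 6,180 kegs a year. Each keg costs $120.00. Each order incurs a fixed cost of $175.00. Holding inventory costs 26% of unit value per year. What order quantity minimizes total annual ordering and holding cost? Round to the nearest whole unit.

Q* ≈ 263 kegs

Holding cost H = 0.26 × $120.00 = $31.2000 per unit per year.
EOQ = √(2DS / H) = √(2 × 6,180 × 175 / 31.2).
= √(2,163,000 / 31.2) = √69,326.9231 ≈ 263.300.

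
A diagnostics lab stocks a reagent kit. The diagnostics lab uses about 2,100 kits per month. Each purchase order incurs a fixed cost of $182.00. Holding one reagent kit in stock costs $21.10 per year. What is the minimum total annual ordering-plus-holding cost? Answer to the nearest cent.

Annual demand D = 2,100 × 12 = 25,200.
Q* = √(2DS/H) = √(2 × 25,200 × 182 / 21.1) ≈ 659.34.
At the optimum the two cost components are equal, so total cost = 2·(Q*/2)H = Q*·H.
Minimum total = √(2DSH) = √(2 × 25,200 × 182 × 21.1) ≈ 13912.084.

TC* ≈ $13,912.08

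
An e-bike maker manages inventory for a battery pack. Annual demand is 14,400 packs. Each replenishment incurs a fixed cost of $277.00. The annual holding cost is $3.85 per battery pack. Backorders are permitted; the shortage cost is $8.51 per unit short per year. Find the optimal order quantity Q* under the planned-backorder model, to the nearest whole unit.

With planned backorders, Q* = √(2DS/H) · √((H+B)/B).
√(2DS/H) = √(2 × 14,400 × 277 / 3.85) = 1439.480.
√((H+B)/B) = √((3.85+8.51)/8.51) = 1.2052.
Q* ≈ 1734.803.

Q* ≈ 1,735 packs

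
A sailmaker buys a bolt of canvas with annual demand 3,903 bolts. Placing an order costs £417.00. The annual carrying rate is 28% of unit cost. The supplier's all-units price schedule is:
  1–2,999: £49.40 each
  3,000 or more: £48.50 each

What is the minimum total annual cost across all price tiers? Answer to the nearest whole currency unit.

TC* ≈ £199,518

Holding cost per unit per year at price C is H = 0.28·C.
Evaluate total cost at each tier's feasible EOQ or, if the EOQ is below the tier, at the tier's minimum quantity.
EOQ at £49.40 = 485.1 (feasible in tier 1): TC = 3,903×£49.40 + (3,903/485.1)×417 + (485.1/2)×0.28×£49.40 = £199,518.24.
EOQ at £48.50 = 489.6 < 3000, so use break Q=3000: TC = 3,903×£48.50 + (3,903/3000.0)×417 + (3000.0/2)×0.28×£48.50 = £210,208.02.
Lowest total cost among the candidates is at Q = 485.1.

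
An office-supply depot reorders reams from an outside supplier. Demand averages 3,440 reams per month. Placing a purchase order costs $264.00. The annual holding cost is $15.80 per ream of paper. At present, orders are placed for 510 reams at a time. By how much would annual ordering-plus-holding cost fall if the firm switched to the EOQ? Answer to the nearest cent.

Extra cost ≈ $6,840.15 per year

Annual demand D = 3,440 × 12 = 41,280.
EOQ = √(2DS/H) = √(2 × 41,280 × 264 / 15.8) ≈ 1174.51.
Cost at Q* = (D/Q*)S + (Q*/2)H = √(2DSH) ≈ $18,557.32.
Cost at Q = 510: (41,280/510)×264 + (510/2)×15.8 = $21,368.47 + $4,029.00 = $25,397.47.
Excess = $25,397.47 − $18,557.32 = $6,840.15.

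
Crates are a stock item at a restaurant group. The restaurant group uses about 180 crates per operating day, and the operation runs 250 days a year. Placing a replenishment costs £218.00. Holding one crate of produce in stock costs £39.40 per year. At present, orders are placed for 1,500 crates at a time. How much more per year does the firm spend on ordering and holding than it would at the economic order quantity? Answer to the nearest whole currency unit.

Annual demand D = 180 × 250 = 45,000.
EOQ = √(2DS/H) = √(2 × 45,000 × 218 / 39.4) ≈ 705.67.
Cost at Q* = (D/Q*)S + (Q*/2)H = √(2DSH) ≈ £27,803.38.
Cost at Q = 1,500: (45,000/1,500)×218 + (1,500/2)×39.4 = £6,540.00 + £29,550.00 = £36,090.00.
Excess = £36,090.00 − £27,803.38 = £8,286.62.

Extra cost ≈ £8,287 per year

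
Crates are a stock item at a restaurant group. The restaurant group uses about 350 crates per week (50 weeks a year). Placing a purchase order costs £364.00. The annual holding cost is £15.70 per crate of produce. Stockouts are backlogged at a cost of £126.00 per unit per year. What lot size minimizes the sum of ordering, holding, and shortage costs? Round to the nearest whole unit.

Q* ≈ 955 crates

Annual demand D = 350 × 50 = 17,500.
With planned backorders, Q* = √(2DS/H) · √((H+B)/B).
√(2DS/H) = √(2 × 17,500 × 364 / 15.7) = 900.814.
√((H+B)/B) = √((15.7+126)/126) = 1.0605.
Q* ≈ 955.288.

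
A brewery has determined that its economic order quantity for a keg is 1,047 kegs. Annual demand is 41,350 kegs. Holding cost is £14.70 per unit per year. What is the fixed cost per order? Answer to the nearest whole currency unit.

Invert the EOQ relation Q*² = 2DS/H.
From Q* = √(2DS/H): S = Q*²H / (2D) = 1,047² × 14.7 / (2 × 41,350) = 194.8521.

S ≈ £195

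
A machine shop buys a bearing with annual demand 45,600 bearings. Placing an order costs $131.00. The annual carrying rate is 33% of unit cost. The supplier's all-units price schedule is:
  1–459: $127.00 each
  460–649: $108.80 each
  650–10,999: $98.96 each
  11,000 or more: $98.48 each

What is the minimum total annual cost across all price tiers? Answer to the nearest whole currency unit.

TC* ≈ $4,532,380

Holding cost per unit per year at price C is H = 0.33·C.
Evaluate total cost at each tier's feasible EOQ or, if the EOQ is below the tier, at the tier's minimum quantity.
Tier 1 ($127.00): EOQ = 533.9 exceeds tier's upper bound 459, so this tier is dominated.
EOQ at $108.80 = 576.8 (feasible in tier 2): TC = 45,600×$108.80 + (45,600/576.8)×131 + (576.8/2)×0.33×$108.80 = $4,981,991.16.
EOQ at $98.96 = 604.8 < 650, so use break Q=650: TC = 45,600×$98.96 + (45,600/650.0)×131 + (650.0/2)×0.33×$98.96 = $4,532,379.61.
EOQ at $98.48 = 606.3 < 11000, so use break Q=11000: TC = 45,600×$98.48 + (45,600/11000.0)×131 + (11000.0/2)×0.33×$98.48 = $4,669,972.25.
Lowest total cost among the candidates is at Q = 650.0.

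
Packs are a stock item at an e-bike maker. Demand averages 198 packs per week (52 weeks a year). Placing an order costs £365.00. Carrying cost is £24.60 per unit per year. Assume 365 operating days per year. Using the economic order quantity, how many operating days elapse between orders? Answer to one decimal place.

Annual demand D = 198 × 52 = 10,296.
Q* = √(2DS/H) = √(2 × 10,296 × 365 / 24.6) ≈ 552.75.
Cycle time = Q*/D × 365 = 552.75 / 10,296 × 365 ≈ 19.595 days.

T ≈ 19.6 days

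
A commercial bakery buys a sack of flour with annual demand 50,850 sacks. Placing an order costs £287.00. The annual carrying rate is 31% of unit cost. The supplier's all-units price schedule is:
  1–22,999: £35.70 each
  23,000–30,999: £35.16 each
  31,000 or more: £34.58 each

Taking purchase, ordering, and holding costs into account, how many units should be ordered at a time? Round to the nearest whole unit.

Holding cost per unit per year at price C is H = 0.31·C.
Candidates are each tier's EOQ (if it falls in that tier) and each price-break quantity.
EOQ at £35.70 = 1624.0 (feasible in tier 1): TC = 50,850×£35.70 + (50,850/1624.0)×287 + (1624.0/2)×0.31×£35.70 = £1,833,317.83.
EOQ at £35.16 = 1636.4 < 23000, so use break Q=23000: TC = 50,850×£35.16 + (50,850/23000.0)×287 + (23000.0/2)×0.31×£35.16 = £1,913,865.92.
EOQ at £34.58 = 1650.1 < 31000, so use break Q=31000: TC = 50,850×£34.58 + (50,850/31000.0)×287 + (31000.0/2)×0.31×£34.58 = £1,925,020.67.
Lowest total cost is £1,833,317.83 at Q = 1624.0.

Q* ≈ 1,624 sacks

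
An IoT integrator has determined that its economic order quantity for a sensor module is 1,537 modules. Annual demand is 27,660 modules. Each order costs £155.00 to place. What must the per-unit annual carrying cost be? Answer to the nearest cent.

The basic EOQ model gives Q* = √(2DS/H); rearrange for the unknown.
From Q* = √(2DS/H): H = 2DS / Q*² = 2 × 27,660 × 155 / 1,537² = 3.6297.

H ≈ £3.63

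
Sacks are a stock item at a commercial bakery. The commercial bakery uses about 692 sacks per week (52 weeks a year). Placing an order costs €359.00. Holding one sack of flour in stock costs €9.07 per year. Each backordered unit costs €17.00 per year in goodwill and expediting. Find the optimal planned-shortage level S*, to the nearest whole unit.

Annual demand D = 692 × 52 = 35,984.
With planned backorders, Q* = √(2DS/H) · √((H+B)/B).
√(2DS/H) = √(2 × 35,984 × 359 / 9.07) = 1687.770.
√((H+B)/B) = √((9.07+17)/17) = 1.2384.
Q* ≈ 2090.063.
S* = Q* · H/(H+B) = 2090.063 × 9.07/26.07 ≈ 727.153.

S* ≈ 727 sacks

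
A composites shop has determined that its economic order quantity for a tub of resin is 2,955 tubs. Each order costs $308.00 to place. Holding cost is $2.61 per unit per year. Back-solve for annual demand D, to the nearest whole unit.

Invert the EOQ relation Q*² = 2DS/H.
From Q* = √(2DS/H): D = Q*²H / (2S) = 2,955² × 2.61 / (2 × 308) = 36997.703.

D ≈ 36,998 tubs per year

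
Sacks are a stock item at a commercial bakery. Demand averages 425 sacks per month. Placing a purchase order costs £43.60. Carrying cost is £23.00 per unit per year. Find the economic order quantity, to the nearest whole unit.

Q* ≈ 139 sacks

Annual demand D = 425 × 12 = 5,100.
EOQ = √(2DS / H) = √(2 × 5,100 × 43.6 / 23).
= √(444,720 / 23) = √19,335.6522 ≈ 139.053.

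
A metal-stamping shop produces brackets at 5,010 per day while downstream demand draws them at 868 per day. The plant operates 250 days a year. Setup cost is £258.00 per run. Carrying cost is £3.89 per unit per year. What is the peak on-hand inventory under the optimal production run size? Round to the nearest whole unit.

I_max ≈ 4,878 brackets

Annual demand D = 868 × 250 = 217,000.
Production build-up factor (1 − d/p) = 1 − 868/5,010 = 0.8267.
Q* = √(2DS / (H(1 − d/p))) = √(2 × 217,000 × 258 / (3.89 × 0.8267)).
= √(111,972,000 / 3.216) ≈ 5900.567.
Maximum inventory = Q*(1 − d/p) = 5900.567 × 0.8267 ≈ 4878.273.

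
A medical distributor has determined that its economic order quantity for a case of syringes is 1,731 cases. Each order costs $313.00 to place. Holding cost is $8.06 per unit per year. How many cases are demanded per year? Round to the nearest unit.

Squaring Q* = √(2DS/H) gives Q*² = 2DS/H.
From Q* = √(2DS/H): D = Q*²H / (2S) = 1,731² × 8.06 / (2 × 313) = 38579.345.

D ≈ 38,579 cases per year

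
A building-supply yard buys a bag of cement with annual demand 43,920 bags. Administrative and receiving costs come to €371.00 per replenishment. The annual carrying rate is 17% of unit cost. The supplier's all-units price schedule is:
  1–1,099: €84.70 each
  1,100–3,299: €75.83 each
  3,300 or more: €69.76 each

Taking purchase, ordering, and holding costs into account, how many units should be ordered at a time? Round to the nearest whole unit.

Q* ≈ 3,300 bags

Holding cost per unit per year at price C is H = 0.17·C.
For each price level, check whether its EOQ is feasible; otherwise the best quantity at that price is the breakpoint.
Tier 1 (€84.70): EOQ = 1504.4 exceeds tier's upper bound 1099, so this tier is dominated.
EOQ at €75.83 = 1590.0 (feasible in tier 2): TC = 43,920×€75.83 + (43,920/1590.0)×371 + (1590.0/2)×0.17×€75.83 = €3,350,950.02.
EOQ at €69.76 = 1657.7 < 3300, so use break Q=3300: TC = 43,920×€69.76 + (43,920/3300.0)×371 + (3300.0/2)×0.17×€69.76 = €3,088,364.55.
Lowest total cost is €3,088,364.55 at Q = 3300.0.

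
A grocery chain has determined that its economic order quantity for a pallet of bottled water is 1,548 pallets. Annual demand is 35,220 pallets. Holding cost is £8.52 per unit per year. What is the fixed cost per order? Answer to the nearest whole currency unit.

S ≈ £290

Squaring Q* = √(2DS/H) gives Q*² = 2DS/H.
From Q* = √(2DS/H): S = Q*²H / (2D) = 1,548² × 8.52 / (2 × 35,220) = 289.8426.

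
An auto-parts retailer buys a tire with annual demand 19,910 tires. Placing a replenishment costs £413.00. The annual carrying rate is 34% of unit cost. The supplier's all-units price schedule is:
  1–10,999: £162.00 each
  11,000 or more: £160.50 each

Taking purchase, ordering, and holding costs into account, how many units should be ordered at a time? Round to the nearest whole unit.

Holding cost per unit per year at price C is H = 0.34·C.
Evaluate total cost at each tier's feasible EOQ or, if the EOQ is below the tier, at the tier's minimum quantity.
EOQ at £162.00 = 546.4 (feasible in tier 1): TC = 19,910×£162.00 + (19,910/546.4)×413 + (546.4/2)×0.34×£162.00 = £3,255,516.96.
EOQ at £160.50 = 549.0 < 11000, so use break Q=11000: TC = 19,910×£160.50 + (19,910/11000.0)×413 + (11000.0/2)×0.34×£160.50 = £3,496,437.53.
Lowest total cost is £3,255,516.96 at Q = 546.4.

Q* ≈ 546 tires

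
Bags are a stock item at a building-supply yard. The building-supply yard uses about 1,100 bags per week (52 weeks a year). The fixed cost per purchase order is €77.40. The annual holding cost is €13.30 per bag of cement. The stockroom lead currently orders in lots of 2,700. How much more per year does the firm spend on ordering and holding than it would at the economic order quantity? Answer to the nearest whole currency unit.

Annual demand D = 1,100 × 52 = 57,200.
EOQ = √(2DS/H) = √(2 × 57,200 × 77.4 / 13.3) ≈ 815.94.
Cost at Q* = (D/Q*)S + (Q*/2)H = √(2DSH) ≈ €10,851.99.
Cost at Q = 2,700: (57,200/2,700)×77.4 + (2,700/2)×13.3 = €1,639.73 + €17,955.00 = €19,594.73.
Excess = €19,594.73 − €10,851.99 = €8,742.75.

Extra cost ≈ €8,743 per year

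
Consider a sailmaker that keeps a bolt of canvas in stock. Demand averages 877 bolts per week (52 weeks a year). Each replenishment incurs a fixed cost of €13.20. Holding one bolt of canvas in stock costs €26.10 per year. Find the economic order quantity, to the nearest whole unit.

Q* ≈ 215 bolts

Annual demand D = 877 × 52 = 45,604.
EOQ = √(2DS / H) = √(2 × 45,604 × 13.2 / 26.1).
= √(1,203,945.6 / 26.1) = √46,128.1839 ≈ 214.775.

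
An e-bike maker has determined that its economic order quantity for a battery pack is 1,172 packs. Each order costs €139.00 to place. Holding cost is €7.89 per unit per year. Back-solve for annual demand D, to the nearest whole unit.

D ≈ 38,984 packs per year

The basic EOQ model gives Q* = √(2DS/H); rearrange for the unknown.
From Q* = √(2DS/H): D = Q*²H / (2S) = 1,172² × 7.89 / (2 × 139) = 38984.093.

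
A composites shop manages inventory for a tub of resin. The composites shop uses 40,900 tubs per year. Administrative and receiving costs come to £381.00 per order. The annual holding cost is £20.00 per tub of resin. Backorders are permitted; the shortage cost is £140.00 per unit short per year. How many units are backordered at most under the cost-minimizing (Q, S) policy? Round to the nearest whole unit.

S* ≈ 167 tubs

With planned backorders, Q* = √(2DS/H) · √((H+B)/B).
√(2DS/H) = √(2 × 40,900 × 381 / 20) = 1248.315.
√((H+B)/B) = √((20+140)/140) = 1.0690.
Q* ≈ 1334.505.
S* = Q* · H/(H+B) = 1334.505 × 20/160 ≈ 166.813.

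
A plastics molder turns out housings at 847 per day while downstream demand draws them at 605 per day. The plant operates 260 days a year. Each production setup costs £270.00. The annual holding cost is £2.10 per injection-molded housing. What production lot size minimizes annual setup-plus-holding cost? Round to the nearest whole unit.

Q* ≈ 11,898 housings

Annual demand D = 605 × 260 = 157,300.
Production build-up factor (1 − d/p) = 1 − 605/847 = 0.2857.
Q* = √(2DS / (H(1 − d/p))) = √(2 × 157,300 × 270 / (2.1 × 0.2857)).
= √(84,942,000 / 0.6) ≈ 11898.319.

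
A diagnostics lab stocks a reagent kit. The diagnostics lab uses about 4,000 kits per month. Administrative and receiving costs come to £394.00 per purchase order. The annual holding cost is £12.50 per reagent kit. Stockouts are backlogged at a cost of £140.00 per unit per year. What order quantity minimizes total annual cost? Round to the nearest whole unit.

Annual demand D = 4,000 × 12 = 48,000.
With planned backorders, Q* = √(2DS/H) · √((H+B)/B).
√(2DS/H) = √(2 × 48,000 × 394 / 12.5) = 1739.517.
√((H+B)/B) = √((12.5+140)/140) = 1.0437.
Q* ≈ 1815.514.

Q* ≈ 1,816 kits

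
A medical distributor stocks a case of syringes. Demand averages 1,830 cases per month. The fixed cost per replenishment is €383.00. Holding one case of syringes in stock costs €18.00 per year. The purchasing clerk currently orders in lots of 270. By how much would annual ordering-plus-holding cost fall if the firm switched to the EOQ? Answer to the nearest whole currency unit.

Extra cost ≈ €16,180 per year

Annual demand D = 1,830 × 12 = 21,960.
EOQ = √(2DS/H) = √(2 × 21,960 × 383 / 18) ≈ 966.71.
Cost at Q* = (D/Q*)S + (Q*/2)H = √(2DSH) ≈ €17,400.70.
Cost at Q = 270: (21,960/270)×383 + (270/2)×18 = €31,150.67 + €2,430.00 = €33,580.67.
Excess = €33,580.67 − €17,400.70 = €16,179.96.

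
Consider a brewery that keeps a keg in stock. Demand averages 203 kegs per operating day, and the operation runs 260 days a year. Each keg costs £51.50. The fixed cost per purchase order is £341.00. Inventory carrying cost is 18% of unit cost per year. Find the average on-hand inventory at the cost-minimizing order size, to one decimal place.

Annual demand D = 203 × 260 = 52,780.
Holding cost H = 0.18 × £51.50 = £9.2700 per unit per year.
The optimal lot size = √(2DS/H) = √(2 × 52,780 × 341 / 9.27) ≈ 1970.55.
Average inventory = Q*/2 ≈ 1970.55 / 2 = 985.274.

Average inventory ≈ 985.3 kegs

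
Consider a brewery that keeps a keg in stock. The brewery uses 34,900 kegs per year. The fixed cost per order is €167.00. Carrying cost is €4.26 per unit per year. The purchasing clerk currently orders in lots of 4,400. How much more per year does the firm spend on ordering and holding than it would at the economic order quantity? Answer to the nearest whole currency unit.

Extra cost ≈ €3,650 per year

EOQ = √(2DS/H) = √(2 × 34,900 × 167 / 4.26) ≈ 1654.17.
Cost at Q* = (D/Q*)S + (Q*/2)H = √(2DSH) ≈ €7,046.78.
Cost at Q = 4,400: (34,900/4,400)×167 + (4,400/2)×4.26 = €1,324.61 + €9,372.00 = €10,696.61.
Excess = €10,696.61 − €7,046.78 = €3,649.83.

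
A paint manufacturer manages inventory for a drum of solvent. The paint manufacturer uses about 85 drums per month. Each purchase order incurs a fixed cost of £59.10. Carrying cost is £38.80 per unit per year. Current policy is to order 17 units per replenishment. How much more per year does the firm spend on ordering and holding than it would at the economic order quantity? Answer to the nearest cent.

Annual demand D = 85 × 12 = 1,020.
EOQ = √(2DS/H) = √(2 × 1,020 × 59.1 / 38.8) ≈ 55.74.
Cost at Q* = (D/Q*)S + (Q*/2)H = √(2DSH) ≈ £2,162.84.
Cost at Q = 17: (1,020/17)×59.1 + (17/2)×38.8 = £3,546.00 + £329.80 = £3,875.80.
Excess = £3,875.80 − £2,162.84 = £1,712.96.

Extra cost ≈ £1,712.96 per year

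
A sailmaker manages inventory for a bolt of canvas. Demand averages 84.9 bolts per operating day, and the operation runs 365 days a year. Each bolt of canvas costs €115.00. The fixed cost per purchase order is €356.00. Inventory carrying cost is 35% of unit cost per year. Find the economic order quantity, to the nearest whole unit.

Annual demand D = 84.9 × 365 = 30,988.5.
Holding cost H = 0.35 × €115.00 = €40.2500 per unit per year.
EOQ = √(2DS / H) = √(2 × 30,988.5 × 356 / 40.25).
= √(22,063,812 / 40.25) = √548,169.2422 ≈ 740.385.

Q* ≈ 740 bolts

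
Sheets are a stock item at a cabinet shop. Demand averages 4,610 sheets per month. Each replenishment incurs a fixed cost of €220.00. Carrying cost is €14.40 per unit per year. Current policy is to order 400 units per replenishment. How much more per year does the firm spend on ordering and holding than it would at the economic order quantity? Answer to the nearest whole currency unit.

Extra cost ≈ €14,584 per year

Annual demand D = 4,610 × 12 = 55,320.
EOQ = √(2DS/H) = √(2 × 55,320 × 220 / 14.4) ≈ 1300.13.
Cost at Q* = (D/Q*)S + (Q*/2)H = √(2DSH) ≈ €18,721.85.
Cost at Q = 400: (55,320/400)×220 + (400/2)×14.4 = €30,426.00 + €2,880.00 = €33,306.00.
Excess = €33,306.00 − €18,721.85 = €14,584.15.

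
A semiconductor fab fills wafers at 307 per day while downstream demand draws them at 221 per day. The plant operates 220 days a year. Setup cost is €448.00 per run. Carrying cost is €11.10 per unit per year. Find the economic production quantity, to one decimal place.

Q* ≈ 3,743.0 wafers

Annual demand D = 221 × 220 = 48,620.
Production build-up factor (1 − d/p) = 1 − 221/307 = 0.2801.
Q* = √(2DS / (H(1 − d/p))) = √(2 × 48,620 × 448 / (11.1 × 0.2801)).
= √(43,563,520 / 3.1094) ≈ 3743.001.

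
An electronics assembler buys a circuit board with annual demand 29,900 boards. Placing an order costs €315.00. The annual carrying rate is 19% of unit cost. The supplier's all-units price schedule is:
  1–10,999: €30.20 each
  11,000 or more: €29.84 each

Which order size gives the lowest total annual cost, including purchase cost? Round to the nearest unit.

Holding cost per unit per year at price C is H = 0.19·C.
Evaluate total cost at each tier's feasible EOQ or, if the EOQ is below the tier, at the tier's minimum quantity.
EOQ at €30.20 = 1811.9 (feasible in tier 1): TC = 29,900×€30.20 + (29,900/1811.9)×315 + (1811.9/2)×0.19×€30.20 = €913,376.48.
EOQ at €29.84 = 1822.8 < 11000, so use break Q=11000: TC = 29,900×€29.84 + (29,900/11000.0)×315 + (11000.0/2)×0.19×€29.84 = €924,255.03.
Lowest total cost is €913,376.48 at Q = 1811.9.

Q* ≈ 1,812 boards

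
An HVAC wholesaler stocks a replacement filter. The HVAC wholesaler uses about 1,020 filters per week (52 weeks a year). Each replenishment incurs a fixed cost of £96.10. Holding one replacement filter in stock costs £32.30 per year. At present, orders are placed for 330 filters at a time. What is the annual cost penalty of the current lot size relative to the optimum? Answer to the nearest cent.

Extra cost ≈ £2,629.44 per year

Annual demand D = 1,020 × 52 = 53,040.
EOQ = √(2DS/H) = √(2 × 53,040 × 96.1 / 32.3) ≈ 561.79.
Cost at Q* = (D/Q*)S + (Q*/2)H = √(2DSH) ≈ £18,145.95.
Cost at Q = 330: (53,040/330)×96.1 + (330/2)×32.3 = £15,445.89 + £5,329.50 = £20,775.39.
Excess = £20,775.39 − £18,145.95 = £2,629.44.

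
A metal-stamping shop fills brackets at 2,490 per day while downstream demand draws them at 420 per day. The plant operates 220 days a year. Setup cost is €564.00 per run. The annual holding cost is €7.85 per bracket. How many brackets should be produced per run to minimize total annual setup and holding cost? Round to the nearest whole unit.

Annual demand D = 420 × 220 = 92,400.
Production build-up factor (1 − d/p) = 1 − 420/2,490 = 0.8313.
Q* = √(2DS / (H(1 − d/p))) = √(2 × 92,400 × 564 / (7.85 × 0.8313)).
= √(104,227,200 / 6.5259) ≈ 3996.412.

Q* ≈ 3,996 brackets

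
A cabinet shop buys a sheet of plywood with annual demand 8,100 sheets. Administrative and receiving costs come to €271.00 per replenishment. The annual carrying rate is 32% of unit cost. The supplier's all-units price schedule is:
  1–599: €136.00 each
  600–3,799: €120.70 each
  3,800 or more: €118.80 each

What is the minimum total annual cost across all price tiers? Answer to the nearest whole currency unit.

Holding cost per unit per year at price C is H = 0.32·C.
Candidates are each tier's EOQ (if it falls in that tier) and each price-break quantity.
EOQ at €136.00 = 317.6 (feasible in tier 1): TC = 8,100×€136.00 + (8,100/317.6)×271 + (317.6/2)×0.32×€136.00 = €1,115,422.50.
EOQ at €120.70 = 337.1 < 600, so use break Q=600: TC = 8,100×€120.70 + (8,100/600.0)×271 + (600.0/2)×0.32×€120.70 = €992,915.70.
EOQ at €118.80 = 339.8 < 3800, so use break Q=3800: TC = 8,100×€118.80 + (8,100/3800.0)×271 + (3800.0/2)×0.32×€118.80 = €1,035,088.06.
Lowest total cost among the candidates is at Q = 600.0.

TC* ≈ €992,916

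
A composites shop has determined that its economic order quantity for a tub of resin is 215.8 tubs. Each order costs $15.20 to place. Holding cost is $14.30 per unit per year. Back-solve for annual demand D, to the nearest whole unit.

Invert the EOQ relation Q*² = 2DS/H.
From Q* = √(2DS/H): D = Q*²H / (2S) = 215.8² × 14.3 / (2 × 15.2) = 21906.114.

D ≈ 21,906 tubs per year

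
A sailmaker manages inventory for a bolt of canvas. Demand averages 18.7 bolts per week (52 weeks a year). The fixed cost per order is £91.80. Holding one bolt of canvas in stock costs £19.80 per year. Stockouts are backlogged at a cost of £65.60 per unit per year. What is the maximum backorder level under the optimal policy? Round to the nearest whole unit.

S* ≈ 25 bolts

Annual demand D = 18.7 × 52 = 972.4.
With planned backorders, Q* = √(2DS/H) · √((H+B)/B).
√(2DS/H) = √(2 × 972.4 × 91.8 / 19.8) = 94.957.
√((H+B)/B) = √((19.8+65.6)/65.6) = 1.1410.
Q* ≈ 108.344.
S* = Q* · H/(H+B) = 108.344 × 19.8/85.4 ≈ 25.119.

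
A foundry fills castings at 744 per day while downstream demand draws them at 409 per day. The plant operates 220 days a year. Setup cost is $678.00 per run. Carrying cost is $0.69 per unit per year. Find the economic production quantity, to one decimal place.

Q* ≈ 19,817.2 castings

Annual demand D = 409 × 220 = 89,980.
Production build-up factor (1 − d/p) = 1 − 409/744 = 0.4503.
Q* = √(2DS / (H(1 − d/p))) = √(2 × 89,980 × 678 / (0.69 × 0.4503)).
= √(122,012,880 / 0.3107) ≈ 19817.203.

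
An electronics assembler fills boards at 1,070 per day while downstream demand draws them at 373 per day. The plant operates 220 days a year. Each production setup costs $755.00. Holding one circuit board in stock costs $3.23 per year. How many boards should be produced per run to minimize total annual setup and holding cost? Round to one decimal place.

Q* ≈ 7,674.1 boards

Annual demand D = 373 × 220 = 82,060.
Production build-up factor (1 − d/p) = 1 − 373/1,070 = 0.6514.
Q* = √(2DS / (H(1 − d/p))) = √(2 × 82,060 × 755 / (3.23 × 0.6514)).
= √(123,910,600 / 2.104) ≈ 7674.118.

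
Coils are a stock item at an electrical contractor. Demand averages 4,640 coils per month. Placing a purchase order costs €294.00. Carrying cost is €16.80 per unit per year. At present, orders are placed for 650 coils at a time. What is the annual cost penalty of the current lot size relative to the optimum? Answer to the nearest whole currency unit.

Extra cost ≈ €7,192 per year

Annual demand D = 4,640 × 12 = 55,680.
EOQ = √(2DS/H) = √(2 × 55,680 × 294 / 16.8) ≈ 1395.99.
Cost at Q* = (D/Q*)S + (Q*/2)H = √(2DSH) ≈ €23,452.70.
Cost at Q = 650: (55,680/650)×294 + (650/2)×16.8 = €25,184.49 + €5,460.00 = €30,644.49.
Excess = €30,644.49 − €23,452.70 = €7,191.79.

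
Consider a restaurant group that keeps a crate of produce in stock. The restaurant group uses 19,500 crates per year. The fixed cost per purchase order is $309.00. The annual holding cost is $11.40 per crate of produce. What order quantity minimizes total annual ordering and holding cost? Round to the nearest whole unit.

Q* ≈ 1,028 crates

EOQ = √(2DS / H) = √(2 × 19,500 × 309 / 11.4).
= √(12,051,000 / 11.4) = √1,057,105.2632 ≈ 1028.156.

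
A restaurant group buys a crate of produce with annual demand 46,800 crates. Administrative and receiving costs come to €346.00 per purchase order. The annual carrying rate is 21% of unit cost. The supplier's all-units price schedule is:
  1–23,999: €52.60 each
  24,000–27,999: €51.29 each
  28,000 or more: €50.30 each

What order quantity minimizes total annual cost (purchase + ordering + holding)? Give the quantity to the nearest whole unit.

Holding cost per unit per year at price C is H = 0.21·C.
Evaluate total cost at each tier's feasible EOQ or, if the EOQ is below the tier, at the tier's minimum quantity.
EOQ at €52.60 = 1712.3 (feasible in tier 1): TC = 46,800×€52.60 + (46,800/1712.3)×346 + (1712.3/2)×0.21×€52.60 = €2,480,593.79.
EOQ at €51.29 = 1734.0 < 24000, so use break Q=24000: TC = 46,800×€51.29 + (46,800/24000.0)×346 + (24000.0/2)×0.21×€51.29 = €2,530,297.50.
EOQ at €50.30 = 1751.0 < 28000, so use break Q=28000: TC = 46,800×€50.30 + (46,800/28000.0)×346 + (28000.0/2)×0.21×€50.30 = €2,502,500.31.
Lowest total cost is €2,480,593.79 at Q = 1712.3.

Q* ≈ 1,712 crates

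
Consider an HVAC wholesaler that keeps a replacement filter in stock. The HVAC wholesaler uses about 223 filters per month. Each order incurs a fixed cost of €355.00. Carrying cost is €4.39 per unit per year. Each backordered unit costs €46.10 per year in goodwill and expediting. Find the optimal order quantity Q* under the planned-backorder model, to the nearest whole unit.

Q* ≈ 688 filters

Annual demand D = 223 × 12 = 2,676.
With planned backorders, Q* = √(2DS/H) · √((H+B)/B).
√(2DS/H) = √(2 × 2,676 × 355 / 4.39) = 657.870.
√((H+B)/B) = √((4.39+46.1)/46.1) = 1.0465.
Q* ≈ 688.481.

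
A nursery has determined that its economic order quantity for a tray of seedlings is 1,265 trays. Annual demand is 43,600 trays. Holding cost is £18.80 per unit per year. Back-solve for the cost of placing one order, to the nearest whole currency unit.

The basic EOQ model gives Q* = √(2DS/H); rearrange for the unknown.
From Q* = √(2DS/H): S = Q*²H / (2D) = 1,265² × 18.8 / (2 × 43,600) = 345.0026.

S ≈ £345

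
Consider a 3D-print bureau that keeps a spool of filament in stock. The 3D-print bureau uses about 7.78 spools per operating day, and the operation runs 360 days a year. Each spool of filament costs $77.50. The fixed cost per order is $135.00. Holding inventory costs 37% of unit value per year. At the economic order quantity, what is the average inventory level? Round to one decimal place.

Average inventory ≈ 81.2 spools

Annual demand D = 7.78 × 360 = 2,800.8.
Holding cost H = 0.37 × $77.50 = $28.6750 per unit per year.
Q* = √(2DS/H) = √(2 × 2,800.8 × 135 / 28.675) ≈ 162.39.
Average inventory = Q*/2 ≈ 162.39 / 2 = 81.197.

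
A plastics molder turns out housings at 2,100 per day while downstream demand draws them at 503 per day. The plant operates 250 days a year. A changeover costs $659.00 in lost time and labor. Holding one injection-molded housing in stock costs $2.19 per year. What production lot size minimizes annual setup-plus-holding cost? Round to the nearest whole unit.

Annual demand D = 503 × 250 = 125,750.
Production build-up factor (1 − d/p) = 1 − 503/2,100 = 0.7605.
Q* = √(2DS / (H(1 − d/p))) = √(2 × 125,750 × 659 / (2.19 × 0.7605)).
= √(165,738,500 / 1.6654) ≈ 9975.779.

Q* ≈ 9,976 housings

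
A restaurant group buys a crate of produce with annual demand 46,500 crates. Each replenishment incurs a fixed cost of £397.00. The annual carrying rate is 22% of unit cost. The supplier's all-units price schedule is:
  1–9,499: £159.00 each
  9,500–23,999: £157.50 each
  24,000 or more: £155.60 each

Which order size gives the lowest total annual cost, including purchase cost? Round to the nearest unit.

Q* ≈ 1,027 crates

Holding cost per unit per year at price C is H = 0.22·C.
Evaluate total cost at each tier's feasible EOQ or, if the EOQ is below the tier, at the tier's minimum quantity.
EOQ at £159.00 = 1027.4 (feasible in tier 1): TC = 46,500×£159.00 + (46,500/1027.4)×397 + (1027.4/2)×0.22×£159.00 = £7,429,437.40.
EOQ at £157.50 = 1032.3 < 9500, so use break Q=9500: TC = 46,500×£157.50 + (46,500/9500.0)×397 + (9500.0/2)×0.22×£157.50 = £7,490,280.71.
EOQ at £155.60 = 1038.5 < 24000, so use break Q=24000: TC = 46,500×£155.60 + (46,500/24000.0)×397 + (24000.0/2)×0.22×£155.60 = £7,646,953.19.
Lowest total cost is £7,429,437.40 at Q = 1027.4.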